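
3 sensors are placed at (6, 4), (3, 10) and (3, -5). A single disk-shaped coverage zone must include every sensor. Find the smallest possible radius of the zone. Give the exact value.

Call the three points A, B, C in the order given.
Side lengths²: AB² = 45, AC² = 90, BC² = 225.
Since BC² = 225 ≥ 90 + 45 = 135, the angle opposite BC is not acute, so the smallest enclosing circle has BC as diameter.
Centre = midpoint of BC = (3, 2.5), r² = 225/4 = 56.25.
r = √(56.25) = 7.5.

7.5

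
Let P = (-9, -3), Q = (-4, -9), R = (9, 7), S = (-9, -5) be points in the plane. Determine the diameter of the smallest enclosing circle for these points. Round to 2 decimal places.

21.63

A smallest enclosing disk is always determined by at most three of the input points on its boundary.
The farthest pair is R–S with squared distance 468. The circle on this segment as diameter has centre (0, 1) and r² = 468/4 = 117.
Check P: distance² to centre = 97 ≤ 117, so it lies inside.
All remaining points lie in this disk, and no smaller disk contains both endpoints, so this is the minimum enclosing circle.
Diameter = 2r = 2√117 ≈ 21.63.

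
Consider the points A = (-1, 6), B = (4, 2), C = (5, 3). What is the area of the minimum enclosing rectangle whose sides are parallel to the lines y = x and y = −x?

13.5

In coordinates u = x + y, v = x − y the rectangle is axis-aligned; the map (x,y)→(u,v) scales areas by 2.
u-values: 5, 6, 8; range = 8 − 5 = 3.
v-values: -7, 2, 2; range = 2 − (-7) = 9.
Area = (3 × 9) / 2 = 13.5.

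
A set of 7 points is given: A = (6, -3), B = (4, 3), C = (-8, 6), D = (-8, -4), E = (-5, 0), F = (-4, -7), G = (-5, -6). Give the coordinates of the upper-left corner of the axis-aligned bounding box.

(-8, 6)

x-range [-8, 6], y-range [-7, 6].
The upper-left corner is (-8, 6).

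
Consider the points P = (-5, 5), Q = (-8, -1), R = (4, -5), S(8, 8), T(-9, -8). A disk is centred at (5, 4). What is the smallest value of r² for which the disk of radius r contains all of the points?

The required radius is the distance from (5, 4) to the farthest point.
Squared distances: 101, 194, 82, 25, 340.
Maximum is 340, attained at T.

340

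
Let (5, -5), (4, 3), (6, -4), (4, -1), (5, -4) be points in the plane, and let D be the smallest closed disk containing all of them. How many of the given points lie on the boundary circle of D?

2

The minimum enclosing circle of a finite set is fixed by two of the points (as a diameter) or three (as a circumcircle).
The farthest pair is (5, -5)–(4, 3) with squared distance 65. The circle on this segment as diameter has centre (4.5, -1) and r² = 65/4 = 16.25.
Check (6, -4): distance² to centre = 11.25 ≤ 16.25, so it lies inside.
All remaining points lie in this disk, and no smaller disk contains both endpoints, so this is the minimum enclosing circle.
The points at distance exactly r from the centre are (5, -5), (4, 3) — 2 points.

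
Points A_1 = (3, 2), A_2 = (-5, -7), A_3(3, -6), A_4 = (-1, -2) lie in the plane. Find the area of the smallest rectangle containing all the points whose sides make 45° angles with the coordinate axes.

In coordinates u = x + y, v = x − y the rectangle is axis-aligned; the map (x,y)→(u,v) scales areas by 2.
u-values: 5, -12, -3, -3; range = 5 − (-12) = 17.
v-values: 1, 2, 9, 1; range = 9 − 1 = 8.
Area = (17 × 8) / 2 = 68.

68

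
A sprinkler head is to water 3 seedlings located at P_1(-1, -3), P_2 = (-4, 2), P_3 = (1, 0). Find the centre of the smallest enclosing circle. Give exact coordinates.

Side lengths²: P_1P_2² = 34, P_1P_3² = 13, P_2P_3² = 29.
Since P_1P_2² = 34 < 29 + 13 = 42, the triangle is acute, so the smallest enclosing circle is the circumcircle.
Circumcentre = (-75/38, -7/38), r² = 6409/722.
Centre = (-75/38, -7/38).

(-75/38, -7/38)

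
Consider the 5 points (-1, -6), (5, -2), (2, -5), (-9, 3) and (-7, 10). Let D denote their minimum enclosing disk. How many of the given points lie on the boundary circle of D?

3

The farthest pair is (2, -5)–(-7, 10) with squared distance 306. The circle on this segment as diameter has centre (-2.5, 2.5) and r² = 306/4 = 76.5.
Check (-1, -6): distance² to centre = 74.5 ≤ 76.5, so it lies inside.
All remaining points lie in this disk, and no smaller disk contains both endpoints, so this is the minimum enclosing circle.
The points at distance exactly r from the centre are (5, -2), (2, -5), (-7, 10) — 3 points.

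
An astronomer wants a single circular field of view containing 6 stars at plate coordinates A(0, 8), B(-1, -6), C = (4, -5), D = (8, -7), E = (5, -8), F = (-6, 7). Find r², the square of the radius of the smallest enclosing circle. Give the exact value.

The farthest pair is D–F with squared distance 392. The circle on this segment as diameter has centre (1, 0) and r² = 392/4 = 98.
Check A: distance² to centre = 65 ≤ 98, so it lies inside.
All remaining points lie in this disk, and no smaller disk contains both endpoints, so this is the minimum enclosing circle.

98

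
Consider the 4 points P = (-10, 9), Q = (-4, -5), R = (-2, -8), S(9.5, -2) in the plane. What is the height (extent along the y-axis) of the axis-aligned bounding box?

max y = 9, min y = -8, so height = 17.

17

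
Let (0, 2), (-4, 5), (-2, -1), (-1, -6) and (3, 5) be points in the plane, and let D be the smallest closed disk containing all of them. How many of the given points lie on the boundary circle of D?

A smallest enclosing disk is always determined by at most three of the input points on its boundary.
The minimum enclosing circle is determined by three boundary points: (-4, 5), (-1, -6), (3, 5).
Their circumcentre is (-0.5, 1/22) with r² = 8905/242.
The farthest remaining point (0, 2) is at distance² 985/242 ≤ 8905/242.
The points at distance exactly r from the centre are (-4, 5), (-1, -6), (3, 5) — 3 points.

3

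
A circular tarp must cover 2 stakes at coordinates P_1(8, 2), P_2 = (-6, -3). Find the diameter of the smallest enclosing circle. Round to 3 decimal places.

14.866

The smallest circle enclosing two points has them as diameter endpoints.
Centre = midpoint = (1, -0.5); r² = |P_1P_2|²/4 = 221/4 = 55.25.
Diameter = 2r = 2√(55.25) ≈ 14.866.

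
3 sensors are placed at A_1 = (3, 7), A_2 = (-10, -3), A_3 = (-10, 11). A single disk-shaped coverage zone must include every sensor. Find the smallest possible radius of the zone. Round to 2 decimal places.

Side lengths²: A_1A_2² = 269, A_1A_3² = 185, A_2A_3² = 196.
Since A_1A_2² = 269 < 196 + 185 = 381, the triangle is acute, so the smallest enclosing circle is the circumcircle.
Circumcentre = (-131/26, 4), r² = 49765/676.
r = √(49765/676) ≈ 8.58.

8.58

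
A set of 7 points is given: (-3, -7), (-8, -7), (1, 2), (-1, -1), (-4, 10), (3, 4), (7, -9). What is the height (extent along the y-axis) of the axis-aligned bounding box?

19

max y = 10, min y = -9, so height = 19.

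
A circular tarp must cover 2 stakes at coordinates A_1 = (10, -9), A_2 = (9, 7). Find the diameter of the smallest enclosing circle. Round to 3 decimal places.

16.031

The smallest circle enclosing two points has them as diameter endpoints.
Centre = midpoint = (9.5, -1); r² = |A_1A_2|²/4 = 257/4 = 64.25.
Diameter = 2r = 2√(64.25) ≈ 16.031.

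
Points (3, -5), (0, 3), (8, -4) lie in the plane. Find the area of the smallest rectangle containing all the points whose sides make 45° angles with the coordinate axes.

In coordinates u = x + y, v = x − y the rectangle is axis-aligned; the map (x,y)→(u,v) scales areas by 2.
u-values: -2, 3, 4; range = 4 − (-2) = 6.
v-values: 8, -3, 12; range = 12 − (-3) = 15.
Area = (6 × 15) / 2 = 45.

45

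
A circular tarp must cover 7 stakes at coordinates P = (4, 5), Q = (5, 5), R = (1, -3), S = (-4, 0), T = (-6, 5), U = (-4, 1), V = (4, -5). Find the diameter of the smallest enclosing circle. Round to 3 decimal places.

14.213

A smallest enclosing disk is always determined by at most three of the input points on its boundary.
The minimum enclosing circle is determined by three boundary points: Q, T, V.
Their circumcentre is (-0.5, 0.5) with r² = 50.5.
The farthest remaining point P is at distance² 40.5 ≤ 50.5.
Diameter = 2r = 2√(50.5) ≈ 14.213.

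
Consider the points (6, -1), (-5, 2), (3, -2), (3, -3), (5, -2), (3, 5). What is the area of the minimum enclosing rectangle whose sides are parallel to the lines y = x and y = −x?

77

In coordinates u = x + y, v = x − y the rectangle is axis-aligned; the map (x,y)→(u,v) scales areas by 2.
u-values: 5, -3, 1, 0, 3, 8; range = 8 − (-3) = 11.
v-values: 7, -7, 5, 6, 7, -2; range = 7 − (-7) = 14.
Area = (11 × 14) / 2 = 77.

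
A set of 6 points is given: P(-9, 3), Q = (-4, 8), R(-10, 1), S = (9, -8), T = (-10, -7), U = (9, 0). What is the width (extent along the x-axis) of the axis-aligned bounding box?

19

max x = 9, min x = -10, so width = 19.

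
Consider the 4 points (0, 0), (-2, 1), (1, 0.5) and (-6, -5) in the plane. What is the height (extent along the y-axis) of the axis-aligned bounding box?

6

max y = 1, min y = -5, so height = 6.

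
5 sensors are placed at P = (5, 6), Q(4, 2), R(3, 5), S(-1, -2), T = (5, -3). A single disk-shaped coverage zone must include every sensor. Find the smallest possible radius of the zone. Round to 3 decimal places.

A smallest enclosing disk is always determined by at most three of the input points on its boundary.
The minimum enclosing circle is determined by three boundary points: P, S, T.
Their circumcentre is (8/3, 1.5) with r² = 925/36.
The farthest remaining point R is at distance² 445/36 ≤ 925/36.
r = √(925/36) ≈ 5.069.

5.069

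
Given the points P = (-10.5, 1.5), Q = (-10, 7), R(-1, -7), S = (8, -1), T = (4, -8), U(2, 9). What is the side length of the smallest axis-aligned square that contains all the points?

The bounding box has width 18.5 and height 17.
An axis-aligned square enclosing the set must have side ≥ max(width, height).
So the minimum side is max(18.5, 17) = 18.5.

18.5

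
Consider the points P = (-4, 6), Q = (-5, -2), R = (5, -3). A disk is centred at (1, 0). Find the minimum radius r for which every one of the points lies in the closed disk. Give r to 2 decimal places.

The required radius is the distance from (1, 0) to the farthest point.
Squared distances: 61, 40, 25.
Maximum is 61, attained at P.
r = √61 ≈ 7.81.

7.81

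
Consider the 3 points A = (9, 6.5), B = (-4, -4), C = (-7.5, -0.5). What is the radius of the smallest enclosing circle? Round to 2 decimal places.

Side lengths²: AB² = 279.25, AC² = 321.25, BC² = 24.5.
Since AC² = 321.25 ≥ 279.25 + 24.5 = 303.75, the angle opposite AC is not acute, so the smallest enclosing circle has AC as diameter.
Centre = midpoint of AC = (0.75, 3), r² = 321.25/4 = 80.3125.
r = √(80.3125) ≈ 8.96.

8.96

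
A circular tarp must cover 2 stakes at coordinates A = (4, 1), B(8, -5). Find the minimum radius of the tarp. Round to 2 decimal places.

The smallest circle enclosing two points has them as diameter endpoints.
Centre = midpoint = (6, -2); r² = |AB|²/4 = 52/4 = 13.
r = √13 ≈ 3.61.

3.61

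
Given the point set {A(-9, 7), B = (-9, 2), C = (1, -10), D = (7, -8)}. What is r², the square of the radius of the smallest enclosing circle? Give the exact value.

120.25

A smallest enclosing disk is always determined by at most three of the input points on its boundary.
The farthest pair is A–D with squared distance 481. The circle on this segment as diameter has centre (-1, -0.5) and r² = 481/4 = 120.25.
Check B: distance² to centre = 70.25 ≤ 120.25, so it lies inside.
All remaining points lie in this disk, and no smaller disk contains both endpoints, so this is the minimum enclosing circle.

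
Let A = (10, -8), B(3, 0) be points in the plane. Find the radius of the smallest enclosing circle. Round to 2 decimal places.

5.32

The smallest circle enclosing two points has them as diameter endpoints.
Centre = midpoint = (6.5, -4); r² = |AB|²/4 = 113/4 = 28.25.
r = √(28.25) ≈ 5.32.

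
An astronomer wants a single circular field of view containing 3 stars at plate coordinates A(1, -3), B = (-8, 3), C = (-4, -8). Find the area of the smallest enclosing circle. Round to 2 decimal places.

Side lengths²: AB² = 117, AC² = 50, BC² = 137.
Since BC² = 137 < 117 + 50 = 167, the triangle is acute, so the smallest enclosing circle is the circumcircle.
Circumcentre = (-4.9, -2.1), r² = 35.62.
Area = π·r² = π·35.62 ≈ 111.90.

111.90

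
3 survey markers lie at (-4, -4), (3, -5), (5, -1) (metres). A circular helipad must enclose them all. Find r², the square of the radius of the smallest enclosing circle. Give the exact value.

22.5

Call the three points A, B, C in the order given.
Side lengths²: AB² = 50, AC² = 90, BC² = 20.
Since AC² = 90 ≥ 50 + 20 = 70, the angle opposite AC is not acute, so the smallest enclosing circle has AC as diameter.
Centre = midpoint of AC = (0.5, -2.5), r² = 90/4 = 22.5.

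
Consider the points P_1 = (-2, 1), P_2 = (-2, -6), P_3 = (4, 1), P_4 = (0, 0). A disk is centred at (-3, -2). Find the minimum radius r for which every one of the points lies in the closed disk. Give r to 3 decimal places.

7.616

The required radius is the distance from (-3, -2) to the farthest point.
Squared distances: 10, 17, 58, 13.
Maximum is 58, attained at P_3.
r = √58 ≈ 7.616.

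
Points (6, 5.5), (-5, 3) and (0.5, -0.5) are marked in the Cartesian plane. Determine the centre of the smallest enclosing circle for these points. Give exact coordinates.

(0.5, 4.25)

Call the three points A, B, C in the order given.
Side lengths²: AB² = 127.25, AC² = 66.25, BC² = 42.5.
Since AB² = 127.25 ≥ 66.25 + 42.5 = 108.75, the angle opposite AB is not acute, so the smallest enclosing circle has AB as diameter.
Centre = midpoint of AB = (0.5, 4.25), r² = 127.25/4 = 31.8125.
Centre = (0.5, 4.25).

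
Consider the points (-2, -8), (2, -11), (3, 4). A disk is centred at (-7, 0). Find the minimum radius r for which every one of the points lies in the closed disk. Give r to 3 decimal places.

14.213

The required radius is the distance from (-7, 0) to the farthest point.
Squared distances: 89, 202, 116.
Maximum is 202, attained at (2, -11).
r = √202 ≈ 14.213.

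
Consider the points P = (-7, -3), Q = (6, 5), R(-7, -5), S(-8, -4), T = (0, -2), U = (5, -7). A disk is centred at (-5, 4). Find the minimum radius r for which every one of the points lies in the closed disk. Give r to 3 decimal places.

14.866

The required radius is the distance from (-5, 4) to the farthest point.
Squared distances: 53, 122, 85, 73, 61, 221.
Maximum is 221, attained at U.
r = √221 ≈ 14.866.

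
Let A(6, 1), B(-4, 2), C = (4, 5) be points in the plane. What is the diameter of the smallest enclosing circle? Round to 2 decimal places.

10.05

Side lengths²: AB² = 101, AC² = 20, BC² = 73.
Since AB² = 101 ≥ 73 + 20 = 93, the angle opposite AB is not acute, so the smallest enclosing circle has AB as diameter.
Centre = midpoint of AB = (1, 1.5), r² = 101/4 = 25.25.
Diameter = 2r = 2√(25.25) ≈ 10.05.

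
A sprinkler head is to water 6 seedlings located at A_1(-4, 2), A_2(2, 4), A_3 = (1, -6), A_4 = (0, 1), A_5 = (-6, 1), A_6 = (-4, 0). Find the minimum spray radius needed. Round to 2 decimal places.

A smallest enclosing disk is always determined by at most three of the input points on its boundary.
The minimum enclosing circle is determined by three boundary points: A_2, A_3, A_5.
Their circumcentre is (-17/22, -17/22) with r² = 7373/242.
The farthest remaining point A_1 is at distance² 4381/242 ≤ 7373/242.
r = √(7373/242) ≈ 5.52.

5.52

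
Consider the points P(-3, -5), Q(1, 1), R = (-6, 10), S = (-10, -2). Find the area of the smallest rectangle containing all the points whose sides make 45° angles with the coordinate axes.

144

In coordinates u = x + y, v = x − y the rectangle is axis-aligned; the map (x,y)→(u,v) scales areas by 2.
u-values: -8, 2, 4, -12; range = 4 − (-12) = 16.
v-values: 2, 0, -16, -8; range = 2 − (-16) = 18.
Area = (16 × 18) / 2 = 144.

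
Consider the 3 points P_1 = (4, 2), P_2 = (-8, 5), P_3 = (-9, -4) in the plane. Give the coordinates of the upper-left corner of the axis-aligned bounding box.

x-range [-9, 4], y-range [-4, 5].
The upper-left corner is (-9, 5).

(-9, 5)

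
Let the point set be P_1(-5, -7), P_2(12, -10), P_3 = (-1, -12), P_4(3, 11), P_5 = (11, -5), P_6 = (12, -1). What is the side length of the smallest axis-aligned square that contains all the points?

23

The bounding box has width 17 and height 23.
An axis-aligned square enclosing the set must have side ≥ max(width, height).
So the minimum side is max(17, 23) = 23.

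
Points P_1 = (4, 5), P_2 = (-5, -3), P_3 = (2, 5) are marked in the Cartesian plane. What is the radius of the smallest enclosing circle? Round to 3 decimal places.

6.021

Side lengths²: P_1P_2² = 145, P_1P_3² = 4, P_2P_3² = 113.
Since P_1P_2² = 145 ≥ 113 + 4 = 117, the angle opposite P_1P_2 is not acute, so the smallest enclosing circle has P_1P_2 as diameter.
Centre = midpoint of P_1P_2 = (-0.5, 1), r² = 145/4 = 36.25.
r = √(36.25) ≈ 6.021.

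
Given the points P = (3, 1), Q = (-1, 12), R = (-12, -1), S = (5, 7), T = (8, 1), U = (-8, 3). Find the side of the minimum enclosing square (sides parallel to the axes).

The bounding box has width 20 and height 13.
An axis-aligned square enclosing the set must have side ≥ max(width, height).
So the minimum side is max(20, 13) = 20.

20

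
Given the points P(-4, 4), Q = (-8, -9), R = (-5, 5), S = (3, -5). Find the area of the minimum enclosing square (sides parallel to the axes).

196

The bounding box has width 11 and height 14.
An axis-aligned square enclosing the set must have side ≥ max(width, height).
So the minimum side is max(11, 14) = 14.
Area = 14² = 196.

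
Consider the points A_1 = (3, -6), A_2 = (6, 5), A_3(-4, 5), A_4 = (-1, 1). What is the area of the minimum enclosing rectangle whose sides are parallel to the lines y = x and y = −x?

In coordinates u = x + y, v = x − y the rectangle is axis-aligned; the map (x,y)→(u,v) scales areas by 2.
u-values: -3, 11, 1, 0; range = 11 − (-3) = 14.
v-values: 9, 1, -9, -2; range = 9 − (-9) = 18.
Area = (14 × 18) / 2 = 126.

126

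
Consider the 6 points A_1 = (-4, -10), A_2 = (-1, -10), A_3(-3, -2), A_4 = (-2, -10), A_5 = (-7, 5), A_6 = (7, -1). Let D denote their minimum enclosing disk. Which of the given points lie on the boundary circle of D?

A_1, A_5, A_6

The minimum enclosing circle is determined by three boundary points: A_1, A_5, A_6.
Their circumcentre is (-1.59375, -1.71875) with r² = 74.369140625.
The farthest remaining point A_2 is at distance² 68.931640625 ≤ 74.369140625.
The points at distance exactly r from the centre are A_1, A_5, A_6 — 3 points.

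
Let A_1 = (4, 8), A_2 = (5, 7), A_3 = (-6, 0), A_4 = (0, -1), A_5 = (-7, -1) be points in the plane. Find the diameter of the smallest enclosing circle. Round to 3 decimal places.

14.422

By Welzl's lemma the MEC is supported by two points (diametrically opposite) or three points (on a circumcircle).
The farthest pair is A_2–A_5 with squared distance 208. The circle on this segment as diameter has centre (-1, 3) and r² = 208/4 = 52.
Check A_1: distance² to centre = 50 ≤ 52, so it lies inside.
All remaining points lie in this disk, and no smaller disk contains both endpoints, so this is the minimum enclosing circle.
Diameter = 2r = 2√52 ≈ 14.422.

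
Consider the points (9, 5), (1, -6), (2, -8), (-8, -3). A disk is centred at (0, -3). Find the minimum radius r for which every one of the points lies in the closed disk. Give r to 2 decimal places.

The required radius is the distance from (0, -3) to the farthest point.
Squared distances: 145, 10, 29, 64.
Maximum is 145, attained at (9, 5).
r = √145 ≈ 12.04.

12.04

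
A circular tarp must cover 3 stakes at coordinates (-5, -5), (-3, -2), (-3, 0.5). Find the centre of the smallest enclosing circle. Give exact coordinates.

Call the three points A, B, C in the order given.
Side lengths²: AB² = 13, AC² = 34.25, BC² = 6.25.
Since AC² = 34.25 ≥ 13 + 6.25 = 19.25, the angle opposite AC is not acute, so the smallest enclosing circle has AC as diameter.
Centre = midpoint of AC = (-4, -2.25), r² = 34.25/4 = 8.5625.
Centre = (-4, -2.25).

(-4, -2.25)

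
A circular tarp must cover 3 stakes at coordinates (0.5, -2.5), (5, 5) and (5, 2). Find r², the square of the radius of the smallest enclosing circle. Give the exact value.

19.125

Call the three points A, B, C in the order given.
Side lengths²: AB² = 76.5, AC² = 40.5, BC² = 9.
Since AB² = 76.5 ≥ 40.5 + 9 = 49.5, the angle opposite AB is not acute, so the smallest enclosing circle has AB as diameter.
Centre = midpoint of AB = (2.75, 1.25), r² = 76.5/4 = 19.125.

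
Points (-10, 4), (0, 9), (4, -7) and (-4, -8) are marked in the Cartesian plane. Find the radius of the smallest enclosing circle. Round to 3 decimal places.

9.119

The minimum enclosing circle is determined by three boundary points: (-10, 4), (0, 9), (4, -7).
Their circumcentre is (-16/9, 1/18) with r² = 26945/324.
The farthest remaining point (-4, -8) is at distance² 22625/324 ≤ 26945/324.
r = √(26945/324) ≈ 9.119.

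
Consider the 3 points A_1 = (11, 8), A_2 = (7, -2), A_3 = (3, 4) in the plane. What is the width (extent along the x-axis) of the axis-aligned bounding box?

max x = 11, min x = 3, so width = 8.

8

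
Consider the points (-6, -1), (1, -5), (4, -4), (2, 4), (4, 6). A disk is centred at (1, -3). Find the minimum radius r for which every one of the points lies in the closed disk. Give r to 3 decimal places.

The required radius is the distance from (1, -3) to the farthest point.
Squared distances: 53, 4, 10, 50, 90.
Maximum is 90, attained at (4, 6).
r = √90 ≈ 9.487.

9.487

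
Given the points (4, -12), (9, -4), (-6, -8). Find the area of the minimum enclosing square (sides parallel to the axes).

225

The bounding box has width 15 and height 8.
An axis-aligned square enclosing the set must have side ≥ max(width, height).
So the minimum side is max(15, 8) = 15.
Area = 15² = 225.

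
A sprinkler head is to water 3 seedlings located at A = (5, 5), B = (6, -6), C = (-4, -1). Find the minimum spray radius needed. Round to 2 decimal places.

Side lengths²: AB² = 122, AC² = 117, BC² = 125.
Since BC² = 125 < 122 + 117 = 239, the triangle is acute, so the smallest enclosing circle is the circumcircle.
Circumcentre = (33/14, -11/14), r² = 3965/98.
r = √(3965/98) ≈ 6.36.

6.36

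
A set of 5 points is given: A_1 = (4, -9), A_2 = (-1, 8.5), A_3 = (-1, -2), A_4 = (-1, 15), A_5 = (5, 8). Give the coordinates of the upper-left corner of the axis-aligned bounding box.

x-range [-1, 5], y-range [-9, 15].
The upper-left corner is (-1, 15).

(-1, 15)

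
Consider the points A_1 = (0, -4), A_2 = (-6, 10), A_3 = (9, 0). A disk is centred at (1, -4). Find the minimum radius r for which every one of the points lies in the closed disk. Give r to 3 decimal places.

15.652

The required radius is the distance from (1, -4) to the farthest point.
Squared distances: 1, 245, 80.
Maximum is 245, attained at A_2.
r = √245 ≈ 15.652.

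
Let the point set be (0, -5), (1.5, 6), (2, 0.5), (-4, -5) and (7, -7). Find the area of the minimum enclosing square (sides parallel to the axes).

The bounding box has width 11 and height 13.
An axis-aligned square enclosing the set must have side ≥ max(width, height).
So the minimum side is max(11, 13) = 13.
Area = 13² = 169.

169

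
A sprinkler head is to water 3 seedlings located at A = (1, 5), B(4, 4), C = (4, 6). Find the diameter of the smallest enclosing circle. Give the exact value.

10/3

Side lengths²: AB² = 10, AC² = 10, BC² = 4.
Since AC² = 10 < 10 + 4 = 14, the triangle is acute, so the smallest enclosing circle is the circumcircle.
Circumcentre = (8/3, 5), r² = 25/9.
Diameter = 2r = 2√(25/9) = 10/3.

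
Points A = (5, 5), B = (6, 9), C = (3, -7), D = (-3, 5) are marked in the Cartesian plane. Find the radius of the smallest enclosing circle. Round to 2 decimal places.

The minimum enclosing circle of a finite set is fixed by two of the points (as a diameter) or three (as a circumcircle).
The minimum enclosing circle is determined by three boundary points: B, C, D.
Their circumcentre is (91/22, 47/44) with r² = 128525/1936.
The farthest remaining point A is at distance² 31373/1936 ≤ 128525/1936.
r = √(128525/1936) ≈ 8.15.

8.15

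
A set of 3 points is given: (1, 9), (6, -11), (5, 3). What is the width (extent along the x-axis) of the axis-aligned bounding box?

5

max x = 6, min x = 1, so width = 5.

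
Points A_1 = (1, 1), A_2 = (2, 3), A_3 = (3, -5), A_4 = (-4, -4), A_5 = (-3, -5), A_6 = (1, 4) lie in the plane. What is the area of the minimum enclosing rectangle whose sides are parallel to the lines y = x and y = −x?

71.5

In coordinates u = x + y, v = x − y the rectangle is axis-aligned; the map (x,y)→(u,v) scales areas by 2.
u-values: 2, 5, -2, -8, -8, 5; range = 5 − (-8) = 13.
v-values: 0, -1, 8, 0, 2, -3; range = 8 − (-3) = 11.
Area = (13 × 11) / 2 = 71.5.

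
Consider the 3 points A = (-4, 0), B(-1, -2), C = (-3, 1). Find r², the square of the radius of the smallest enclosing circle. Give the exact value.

Side lengths²: AB² = 13, AC² = 2, BC² = 13.
Since BC² = 13 < 13 + 2 = 15, the triangle is acute, so the smallest enclosing circle is the circumcircle.
Circumcentre = (-2.3, -0.7), r² = 3.38.

3.38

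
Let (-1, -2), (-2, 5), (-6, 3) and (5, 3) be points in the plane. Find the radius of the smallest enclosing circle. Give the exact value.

5.5

The minimum enclosing circle of a finite set is fixed by two of the points (as a diameter) or three (as a circumcircle).
The farthest pair is (-6, 3)–(5, 3) with squared distance 121. The circle on this segment as diameter has centre (-0.5, 3) and r² = 121/4 = 30.25.
Check (-1, -2): distance² to centre = 25.25 ≤ 30.25, so it lies inside.
All remaining points lie in this disk, and no smaller disk contains both endpoints, so this is the minimum enclosing circle.
r = √(30.25) = 5.5.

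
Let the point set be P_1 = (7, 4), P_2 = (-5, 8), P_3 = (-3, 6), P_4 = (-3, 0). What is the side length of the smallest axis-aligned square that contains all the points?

12

The bounding box has width 12 and height 8.
An axis-aligned square enclosing the set must have side ≥ max(width, height).
So the minimum side is max(12, 8) = 12.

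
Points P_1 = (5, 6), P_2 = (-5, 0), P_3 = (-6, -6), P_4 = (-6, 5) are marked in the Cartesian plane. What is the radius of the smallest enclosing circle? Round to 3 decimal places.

The minimum enclosing circle of a finite set is fixed by two of the points (as a diameter) or three (as a circumcircle).
The farthest pair is P_1–P_3 with squared distance 265. The circle on this segment as diameter has centre (-0.5, 0) and r² = 265/4 = 66.25.
Check P_2: distance² to centre = 20.25 ≤ 66.25, so it lies inside.
All remaining points lie in this disk, and no smaller disk contains both endpoints, so this is the minimum enclosing circle.
r = √(66.25) ≈ 8.139.

8.139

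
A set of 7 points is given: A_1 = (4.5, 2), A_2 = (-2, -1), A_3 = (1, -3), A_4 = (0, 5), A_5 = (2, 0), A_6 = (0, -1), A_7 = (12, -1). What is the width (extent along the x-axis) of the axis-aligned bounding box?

max x = 12, min x = -2, so width = 14.

14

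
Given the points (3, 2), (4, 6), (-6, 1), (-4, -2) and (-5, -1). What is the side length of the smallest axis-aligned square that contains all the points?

The bounding box has width 10 and height 8.
An axis-aligned square enclosing the set must have side ≥ max(width, height).
So the minimum side is max(10, 8) = 10.

10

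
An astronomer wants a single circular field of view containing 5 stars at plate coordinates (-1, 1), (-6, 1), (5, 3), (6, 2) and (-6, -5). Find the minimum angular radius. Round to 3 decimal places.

A smallest enclosing disk is always determined by at most three of the input points on its boundary.
The farthest pair is (6, 2)–(-6, -5) with squared distance 193. The circle on this segment as diameter has centre (0, -1.5) and r² = 193/4 = 48.25.
Check (-1, 1): distance² to centre = 7.25 ≤ 48.25, so it lies inside.
All remaining points lie in this disk, and no smaller disk contains both endpoints, so this is the minimum enclosing circle.
r = √(48.25) ≈ 6.946.

6.946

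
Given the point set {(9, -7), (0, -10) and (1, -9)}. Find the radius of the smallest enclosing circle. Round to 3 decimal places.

4.743

Call the three points A, B, C in the order given.
Side lengths²: AB² = 90, AC² = 68, BC² = 2.
Since AB² = 90 ≥ 68 + 2 = 70, the angle opposite AB is not acute, so the smallest enclosing circle has AB as diameter.
Centre = midpoint of AB = (4.5, -8.5), r² = 90/4 = 22.5.
r = √(22.5) ≈ 4.743.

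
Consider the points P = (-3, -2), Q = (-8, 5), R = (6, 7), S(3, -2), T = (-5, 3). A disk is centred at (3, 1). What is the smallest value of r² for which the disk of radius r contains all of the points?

The required radius is the distance from (3, 1) to the farthest point.
Squared distances: 45, 137, 45, 9, 68.
Maximum is 137, attained at Q.

137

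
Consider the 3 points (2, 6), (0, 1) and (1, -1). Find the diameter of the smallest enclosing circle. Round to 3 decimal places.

Call the three points A, B, C in the order given.
Side lengths²: AB² = 29, AC² = 50, BC² = 5.
Since AC² = 50 ≥ 29 + 5 = 34, the angle opposite AC is not acute, so the smallest enclosing circle has AC as diameter.
Centre = midpoint of AC = (1.5, 2.5), r² = 50/4 = 12.5.
Diameter = 2r = 2√(12.5) ≈ 7.071.

7.071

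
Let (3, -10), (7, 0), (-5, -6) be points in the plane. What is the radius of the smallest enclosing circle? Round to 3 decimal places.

Call the three points A, B, C in the order given.
Side lengths²: AB² = 116, AC² = 80, BC² = 180.
Since BC² = 180 < 116 + 80 = 196, the triangle is acute, so the smallest enclosing circle is the circumcircle.
Circumcentre = (1.25, -3.5), r² = 45.3125.
r = √(45.3125) ≈ 6.731.

6.731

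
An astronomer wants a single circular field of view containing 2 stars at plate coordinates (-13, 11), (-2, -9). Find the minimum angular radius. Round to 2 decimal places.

The smallest circle enclosing two points has them as diameter endpoints.
Centre = midpoint = (-7.5, 1); r² = |(-13, 11)−(-2, -9)|²/4 = 521/4 = 130.25.
r = √(130.25) ≈ 11.41.

11.41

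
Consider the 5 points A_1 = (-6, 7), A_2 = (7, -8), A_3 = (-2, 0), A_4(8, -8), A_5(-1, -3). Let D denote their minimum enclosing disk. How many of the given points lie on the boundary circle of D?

The minimum enclosing circle of a finite set is fixed by two of the points (as a diameter) or three (as a circumcircle).
The farthest pair is A_1–A_4 with squared distance 421. The circle on this segment as diameter has centre (1, -0.5) and r² = 421/4 = 105.25.
Check A_2: distance² to centre = 92.25 ≤ 105.25, so it lies inside.
All remaining points lie in this disk, and no smaller disk contains both endpoints, so this is the minimum enclosing circle.
The points at distance exactly r from the centre are A_1, A_4 — 2 points.

2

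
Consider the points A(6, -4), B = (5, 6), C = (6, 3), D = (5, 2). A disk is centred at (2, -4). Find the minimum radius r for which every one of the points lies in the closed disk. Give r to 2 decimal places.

The required radius is the distance from (2, -4) to the farthest point.
Squared distances: 16, 109, 65, 45.
Maximum is 109, attained at B.
r = √109 ≈ 10.44.

10.44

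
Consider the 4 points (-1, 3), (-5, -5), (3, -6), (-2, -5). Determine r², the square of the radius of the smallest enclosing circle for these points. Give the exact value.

31525/1156

The minimum enclosing circle of a finite set is fixed by two of the points (as a diameter) or three (as a circumcircle).
The minimum enclosing circle is determined by three boundary points: (-1, 3), (-5, -5), (3, -6).
Their circumcentre is (-10/17, -75/34) with r² = 31525/1156.
The farthest remaining point (-2, -5) is at distance² 11329/1156 ≤ 31525/1156.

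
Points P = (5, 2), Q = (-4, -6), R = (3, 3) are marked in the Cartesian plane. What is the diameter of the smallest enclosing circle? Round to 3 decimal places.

Side lengths²: PQ² = 145, PR² = 5, QR² = 130.
Since PQ² = 145 ≥ 130 + 5 = 135, the angle opposite PQ is not acute, so the smallest enclosing circle has PQ as diameter.
Centre = midpoint of PQ = (0.5, -2), r² = 145/4 = 36.25.
Diameter = 2r = 2√(36.25) ≈ 12.042.

12.042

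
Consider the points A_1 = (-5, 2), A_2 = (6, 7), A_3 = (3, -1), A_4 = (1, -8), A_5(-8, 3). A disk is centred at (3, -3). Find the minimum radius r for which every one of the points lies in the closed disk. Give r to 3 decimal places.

12.530

The required radius is the distance from (3, -3) to the farthest point.
Squared distances: 89, 109, 4, 29, 157.
Maximum is 157, attained at A_5.
r = √157 ≈ 12.530.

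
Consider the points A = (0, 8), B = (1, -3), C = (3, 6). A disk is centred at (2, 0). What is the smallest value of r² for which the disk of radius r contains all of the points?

68

The required radius is the distance from (2, 0) to the farthest point.
Squared distances: 68, 10, 37.
Maximum is 68, attained at A.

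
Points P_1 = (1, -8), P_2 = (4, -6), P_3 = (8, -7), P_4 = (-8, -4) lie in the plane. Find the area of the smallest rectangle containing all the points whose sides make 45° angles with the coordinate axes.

123.5

In coordinates u = x + y, v = x − y the rectangle is axis-aligned; the map (x,y)→(u,v) scales areas by 2.
u-values: -7, -2, 1, -12; range = 1 − (-12) = 13.
v-values: 9, 10, 15, -4; range = 15 − (-4) = 19.
Area = (13 × 19) / 2 = 123.5.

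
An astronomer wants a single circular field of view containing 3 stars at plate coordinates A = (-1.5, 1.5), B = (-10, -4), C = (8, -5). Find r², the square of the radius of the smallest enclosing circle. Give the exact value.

81.25

Side lengths²: AB² = 102.5, AC² = 132.5, BC² = 325.
Since BC² = 325 ≥ 132.5 + 102.5 = 235, the angle opposite BC is not acute, so the smallest enclosing circle has BC as diameter.
Centre = midpoint of BC = (-1, -4.5), r² = 325/4 = 81.25.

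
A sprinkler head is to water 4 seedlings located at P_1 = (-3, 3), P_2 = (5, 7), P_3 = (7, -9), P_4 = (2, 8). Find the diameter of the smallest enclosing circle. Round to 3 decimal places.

The farthest pair is P_3–P_4 with squared distance 314. The circle on this segment as diameter has centre (4.5, -0.5) and r² = 314/4 = 78.5.
Check P_1: distance² to centre = 68.5 ≤ 78.5, so it lies inside.
All remaining points lie in this disk, and no smaller disk contains both endpoints, so this is the minimum enclosing circle.
Diameter = 2r = 2√(78.5) ≈ 17.720.

17.720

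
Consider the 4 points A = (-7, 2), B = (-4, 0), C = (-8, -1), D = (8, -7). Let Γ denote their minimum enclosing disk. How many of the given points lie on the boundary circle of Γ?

A smallest enclosing disk is always determined by at most three of the input points on its boundary.
The farthest pair is A–D with squared distance 306. The circle on this segment as diameter has centre (0.5, -2.5) and r² = 306/4 = 76.5.
Check B: distance² to centre = 26.5 ≤ 76.5, so it lies inside.
All remaining points lie in this disk, and no smaller disk contains both endpoints, so this is the minimum enclosing circle.
The points at distance exactly r from the centre are A, D — 2 points.

2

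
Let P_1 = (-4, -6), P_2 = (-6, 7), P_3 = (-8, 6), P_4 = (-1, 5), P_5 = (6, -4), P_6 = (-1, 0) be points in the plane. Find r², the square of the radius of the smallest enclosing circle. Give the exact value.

The minimum enclosing circle of a finite set is fixed by two of the points (as a diameter) or three (as a circumcircle).
The farthest pair is P_3–P_5 with squared distance 296. The circle on this segment as diameter has centre (-1, 1) and r² = 296/4 = 74.
Check P_1: distance² to centre = 58 ≤ 74, so it lies inside.
All remaining points lie in this disk, and no smaller disk contains both endpoints, so this is the minimum enclosing circle.

74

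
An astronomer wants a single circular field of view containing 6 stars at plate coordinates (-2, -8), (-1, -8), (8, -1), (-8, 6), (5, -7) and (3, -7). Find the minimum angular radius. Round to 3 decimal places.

A smallest enclosing disk is always determined by at most three of the input points on its boundary.
The minimum enclosing circle is determined by three boundary points: (8, -1), (-8, 6), (5, -7).
Their circumcentre is (-7/6, -1/6) with r² = 1525/18.
The farthest remaining point (3, -7) is at distance² 1153/18 ≤ 1525/18.
r = √(1525/18) ≈ 9.204.

9.204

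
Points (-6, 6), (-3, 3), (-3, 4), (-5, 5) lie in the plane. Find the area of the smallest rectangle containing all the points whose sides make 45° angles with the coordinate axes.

In coordinates u = x + y, v = x − y the rectangle is axis-aligned; the map (x,y)→(u,v) scales areas by 2.
u-values: 0, 0, 1, 0; range = 1 − 0 = 1.
v-values: -12, -6, -7, -10; range = -6 − (-12) = 6.
Area = (1 × 6) / 2 = 3.

3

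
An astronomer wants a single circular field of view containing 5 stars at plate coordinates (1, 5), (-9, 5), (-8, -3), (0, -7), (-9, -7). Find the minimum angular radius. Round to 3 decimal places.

7.810

The minimum enclosing circle of a finite set is fixed by two of the points (as a diameter) or three (as a circumcircle).
The farthest pair is (1, 5)–(-9, -7) with squared distance 244. The circle on this segment as diameter has centre (-4, -1) and r² = 244/4 = 61.
Check (-9, 5): distance² to centre = 61 ≤ 61, so it lies inside.
All remaining points lie in this disk, and no smaller disk contains both endpoints, so this is the minimum enclosing circle.
r = √61 ≈ 7.810.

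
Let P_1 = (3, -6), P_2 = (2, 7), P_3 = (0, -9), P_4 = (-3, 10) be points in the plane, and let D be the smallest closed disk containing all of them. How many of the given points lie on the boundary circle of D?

2

The farthest pair is P_3–P_4 with squared distance 370. The circle on this segment as diameter has centre (-1.5, 0.5) and r² = 370/4 = 92.5.
Check P_1: distance² to centre = 62.5 ≤ 92.5, so it lies inside.
All remaining points lie in this disk, and no smaller disk contains both endpoints, so this is the minimum enclosing circle.
The points at distance exactly r from the centre are P_3, P_4 — 2 points.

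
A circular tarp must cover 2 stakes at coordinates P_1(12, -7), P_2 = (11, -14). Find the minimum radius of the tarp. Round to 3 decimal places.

3.536

The smallest circle enclosing two points has them as diameter endpoints.
Centre = midpoint = (11.5, -10.5); r² = |P_1P_2|²/4 = 50/4 = 12.5.
r = √(12.5) ≈ 3.536.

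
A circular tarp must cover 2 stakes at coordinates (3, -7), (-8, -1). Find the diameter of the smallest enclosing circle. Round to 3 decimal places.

12.530

The smallest circle enclosing two points has them as diameter endpoints.
Centre = midpoint = (-2.5, -4); r² = |(3, -7)−(-8, -1)|²/4 = 157/4 = 39.25.
Diameter = 2r = 2√(39.25) ≈ 12.530.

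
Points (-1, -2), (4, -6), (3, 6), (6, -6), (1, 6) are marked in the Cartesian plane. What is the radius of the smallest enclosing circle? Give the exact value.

6.5

The farthest pair is (6, -6)–(1, 6) with squared distance 169. The circle on this segment as diameter has centre (3.5, 0) and r² = 169/4 = 42.25.
Check (-1, -2): distance² to centre = 24.25 ≤ 42.25, so it lies inside.
All remaining points lie in this disk, and no smaller disk contains both endpoints, so this is the minimum enclosing circle.
r = √(42.25) = 6.5.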